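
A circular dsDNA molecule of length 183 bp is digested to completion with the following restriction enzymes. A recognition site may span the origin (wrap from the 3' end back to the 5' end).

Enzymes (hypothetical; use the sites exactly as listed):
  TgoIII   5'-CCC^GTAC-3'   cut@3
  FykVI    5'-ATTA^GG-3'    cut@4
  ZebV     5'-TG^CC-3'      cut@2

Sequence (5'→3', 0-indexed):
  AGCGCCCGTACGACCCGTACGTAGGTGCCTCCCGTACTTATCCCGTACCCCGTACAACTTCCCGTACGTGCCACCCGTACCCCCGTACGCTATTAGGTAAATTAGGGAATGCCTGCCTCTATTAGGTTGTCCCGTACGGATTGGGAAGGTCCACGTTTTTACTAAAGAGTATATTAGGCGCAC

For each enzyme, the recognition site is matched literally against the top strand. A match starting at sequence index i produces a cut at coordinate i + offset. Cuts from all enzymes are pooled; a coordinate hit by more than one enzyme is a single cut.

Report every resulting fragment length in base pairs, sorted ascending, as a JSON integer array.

Scan for sites:
  TgoIII CCCGTAC/3: at [4, 13, 30, 41, 48, 60, 73, 81, 130] ⇒ [7, 16, 33, 44, 51, 63, 76, 84, 133]
  FykVI ATTAGG/4: at [91, 100, 120, 172] ⇒ [95, 104, 124, 176]
  ZebV TGCC/2: at [25, 68, 109, 113] ⇒ [27, 70, 111, 115]

All cut coordinates (distinct, sorted): [7, 16, 27, 33, 44, 51, 63, 70, 76, 84, 95, 104, 111, 115, 124, 133, 176]

Fragment lengths:
  7→16: 9 bp
  16→27: 11 bp
  27→33: 6 bp
  33→44: 11 bp
  44→51: 7 bp
  51→63: 12 bp
  63→70: 7 bp
  70→76: 6 bp
  76→84: 8 bp
  84→95: 11 bp
  95→104: 9 bp
  104→111: 7 bp
  111→115: 4 bp
  115→124: 9 bp
  124→133: 9 bp
  133→176: 43 bp
  176→7 (wrap): 183-176+7 = 14 bp

[4,6,6,7,7,7,8,9,9,9,9,11,11,11,12,14,43]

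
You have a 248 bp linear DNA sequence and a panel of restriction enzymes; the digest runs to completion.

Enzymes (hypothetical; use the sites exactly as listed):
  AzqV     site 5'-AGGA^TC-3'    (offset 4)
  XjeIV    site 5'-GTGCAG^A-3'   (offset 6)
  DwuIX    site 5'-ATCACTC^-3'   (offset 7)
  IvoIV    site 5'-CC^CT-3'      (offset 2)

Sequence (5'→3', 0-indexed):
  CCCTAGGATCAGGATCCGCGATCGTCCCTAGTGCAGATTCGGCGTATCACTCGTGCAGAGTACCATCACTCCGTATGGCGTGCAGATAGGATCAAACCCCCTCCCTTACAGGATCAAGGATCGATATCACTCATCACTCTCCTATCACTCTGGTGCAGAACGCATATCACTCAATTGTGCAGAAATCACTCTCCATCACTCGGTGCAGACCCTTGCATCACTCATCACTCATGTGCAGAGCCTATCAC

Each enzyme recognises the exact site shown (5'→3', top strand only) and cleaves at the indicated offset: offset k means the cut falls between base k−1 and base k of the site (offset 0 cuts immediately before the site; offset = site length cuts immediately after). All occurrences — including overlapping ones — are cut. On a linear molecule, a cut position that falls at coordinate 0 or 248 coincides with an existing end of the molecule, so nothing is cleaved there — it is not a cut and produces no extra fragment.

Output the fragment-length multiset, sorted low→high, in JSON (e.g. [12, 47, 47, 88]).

[2,3,4,6,6,6,6,7,7,7,7,8,8,9,9,9,9,10,10,10,11,12,12,13,13,14,14,16]

Scan for sites:
  AzqV (AGGATC, off=4): starts [4, 10, 87, 109, 116] → cuts [8, 14, 91, 113, 120]
  XjeIV (GTGCAGA, off=6): starts [30, 52, 79, 152, 176, 202, 232] → cuts [36, 58, 85, 158, 182, 208, 238]
  DwuIX (ATCACTC, off=7): starts [45, 64, 125, 132, 143, 165, 184, 194, 216, 223] → cuts [52, 71, 132, 139, 150, 172, 191, 201, 223, 230]
  IvoIV (CCCT, off=2): starts [0, 25, 98, 102, 209] → cuts [2, 27, 100, 104, 211]

Pooled cuts: [2, 8, 14, 27, 36, 52, 58, 71, 85, 91, 100, 104, 113, 120, 132, 139, 150, 158, 172, 182, 191, 201, 208, 211, 223, 230, 238]

Fragments:
  [0,2): 2 bp
  [2,8): 6 bp
  [8,14): 6 bp
  [14,27): 13 bp
  [27,36): 9 bp
  [36,52): 16 bp
  [52,58): 6 bp
  [58,71): 13 bp
  [71,85): 14 bp
  [85,91): 6 bp
  [91,100): 9 bp
  [100,104): 4 bp
  [104,113): 9 bp
  [113,120): 7 bp
  [120,132): 12 bp
  [132,139): 7 bp
  [139,150): 11 bp
  [150,158): 8 bp
  [158,172): 14 bp
  [172,182): 10 bp
  [182,191): 9 bp
  [191,201): 10 bp
  [201,208): 7 bp
  [208,211): 3 bp
  [211,223): 12 bp
  [223,230): 7 bp
  [230,238): 8 bp
  [238,248): 10 bp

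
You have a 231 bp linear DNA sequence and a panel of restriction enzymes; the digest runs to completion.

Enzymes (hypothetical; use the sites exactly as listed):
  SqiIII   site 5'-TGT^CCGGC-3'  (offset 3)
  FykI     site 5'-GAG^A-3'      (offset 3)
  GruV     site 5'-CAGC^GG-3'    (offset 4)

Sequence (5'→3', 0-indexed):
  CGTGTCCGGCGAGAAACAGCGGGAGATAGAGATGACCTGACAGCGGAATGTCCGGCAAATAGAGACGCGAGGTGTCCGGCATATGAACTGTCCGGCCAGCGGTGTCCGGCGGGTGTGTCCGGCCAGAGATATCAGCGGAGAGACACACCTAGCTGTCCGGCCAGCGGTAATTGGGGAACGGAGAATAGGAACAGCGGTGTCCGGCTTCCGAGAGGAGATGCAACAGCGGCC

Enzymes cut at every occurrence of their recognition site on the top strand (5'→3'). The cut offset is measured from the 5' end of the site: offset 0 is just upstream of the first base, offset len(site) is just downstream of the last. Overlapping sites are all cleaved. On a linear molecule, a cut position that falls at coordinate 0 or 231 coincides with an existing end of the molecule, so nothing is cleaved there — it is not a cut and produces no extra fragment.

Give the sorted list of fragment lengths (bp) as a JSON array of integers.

[2,4,4,5,5,5,5,5,6,7,7,8,8,9,9,10,10,11,12,12,13,13,13,14,16,18]

Site scan:
  SqiIII (TGTCCGGC, off=3): starts [2, 48, 72, 88, 102, 115, 153, 197] → cuts [5, 51, 75, 91, 105, 118, 156, 200]
  FykI (GAGA, off=3): starts [10, 22, 28, 61, 125, 137, 139, 180, 209, 214] → cuts [13, 25, 31, 64, 128, 140, 142, 183, 212, 217]
  GruV (CAGCGG, off=4): starts [16, 40, 96, 132, 161, 191, 223] → cuts [20, 44, 100, 136, 165, 195, 227]

All cut coordinates (distinct, sorted): [5, 13, 20, 25, 31, 44, 51, 64, 75, 91, 100, 105, 118, 128, 136, 140, 142, 156, 165, 183, 195, 200, 212, 217, 227]

Fragments:
  [0,5): 5 bp
  [5,13): 8 bp
  [13,20): 7 bp
  [20,25): 5 bp
  [25,31): 6 bp
  [31,44): 13 bp
  [44,51): 7 bp
  [51,64): 13 bp
  [64,75): 11 bp
  [75,91): 16 bp
  [91,100): 9 bp
  [100,105): 5 bp
  [105,118): 13 bp
  [118,128): 10 bp
  [128,136): 8 bp
  [136,140): 4 bp
  [140,142): 2 bp
  [142,156): 14 bp
  [156,165): 9 bp
  [165,183): 18 bp
  [183,195): 12 bp
  [195,200): 5 bp
  [200,212): 12 bp
  [212,217): 5 bp
  [217,227): 10 bp
  [227,231): 4 bp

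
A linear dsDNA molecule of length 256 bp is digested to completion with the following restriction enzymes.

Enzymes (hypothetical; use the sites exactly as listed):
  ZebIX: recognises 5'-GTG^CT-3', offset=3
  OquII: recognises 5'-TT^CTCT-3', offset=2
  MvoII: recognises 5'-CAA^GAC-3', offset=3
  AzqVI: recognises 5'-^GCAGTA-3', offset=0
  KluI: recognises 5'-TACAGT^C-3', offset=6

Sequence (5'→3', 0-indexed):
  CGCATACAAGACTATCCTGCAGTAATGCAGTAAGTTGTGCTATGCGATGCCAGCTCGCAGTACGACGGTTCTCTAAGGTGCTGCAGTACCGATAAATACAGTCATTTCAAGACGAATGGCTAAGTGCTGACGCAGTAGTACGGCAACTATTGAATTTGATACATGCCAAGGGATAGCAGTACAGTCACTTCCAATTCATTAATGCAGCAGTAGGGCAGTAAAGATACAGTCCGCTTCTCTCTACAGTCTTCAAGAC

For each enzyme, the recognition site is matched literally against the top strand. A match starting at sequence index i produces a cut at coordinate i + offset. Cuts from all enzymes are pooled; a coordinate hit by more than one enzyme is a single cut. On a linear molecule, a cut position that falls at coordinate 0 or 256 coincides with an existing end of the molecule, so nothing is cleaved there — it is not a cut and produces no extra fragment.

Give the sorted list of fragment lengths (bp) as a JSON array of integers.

Scan for sites:
  ZebIX (GTGCT, off=3): starts [36, 77, 123] → cuts [39, 80, 126]
  OquII (TTCTCT, off=2): starts [68, 234] → cuts [70, 236]
  MvoII (CAAGAC, off=3): starts [6, 107, 250] → cuts [9, 110, 253]
  AzqVI (GCAGTA, off=0): starts [18, 26, 56, 82, 131, 175, 206, 214] → cuts [18, 26, 56, 82, 131, 175, 206, 214]
  KluI (TACAGTC, off=6): starts [96, 179, 224, 241] → cuts [102, 185, 230, 247]

All cut coordinates (distinct, sorted): [9, 18, 26, 39, 56, 70, 80, 82, 102, 110, 126, 131, 175, 185, 206, 214, 230, 236, 247, 253]

Fragment lengths:
  [0,9): 9 bp
  [9,18): 9 bp
  [18,26): 8 bp
  [26,39): 13 bp
  [39,56): 17 bp
  [56,70): 14 bp
  [70,80): 10 bp
  [80,82): 2 bp
  [82,102): 20 bp
  [102,110): 8 bp
  [110,126): 16 bp
  [126,131): 5 bp
  [131,175): 44 bp
  [175,185): 10 bp
  [185,206): 21 bp
  [206,214): 8 bp
  [214,230): 16 bp
  [230,236): 6 bp
  [236,247): 11 bp
  [247,253): 6 bp
  [253,256): 3 bp

[2,3,5,6,6,8,8,8,9,9,10,10,11,13,14,16,16,17,20,21,44]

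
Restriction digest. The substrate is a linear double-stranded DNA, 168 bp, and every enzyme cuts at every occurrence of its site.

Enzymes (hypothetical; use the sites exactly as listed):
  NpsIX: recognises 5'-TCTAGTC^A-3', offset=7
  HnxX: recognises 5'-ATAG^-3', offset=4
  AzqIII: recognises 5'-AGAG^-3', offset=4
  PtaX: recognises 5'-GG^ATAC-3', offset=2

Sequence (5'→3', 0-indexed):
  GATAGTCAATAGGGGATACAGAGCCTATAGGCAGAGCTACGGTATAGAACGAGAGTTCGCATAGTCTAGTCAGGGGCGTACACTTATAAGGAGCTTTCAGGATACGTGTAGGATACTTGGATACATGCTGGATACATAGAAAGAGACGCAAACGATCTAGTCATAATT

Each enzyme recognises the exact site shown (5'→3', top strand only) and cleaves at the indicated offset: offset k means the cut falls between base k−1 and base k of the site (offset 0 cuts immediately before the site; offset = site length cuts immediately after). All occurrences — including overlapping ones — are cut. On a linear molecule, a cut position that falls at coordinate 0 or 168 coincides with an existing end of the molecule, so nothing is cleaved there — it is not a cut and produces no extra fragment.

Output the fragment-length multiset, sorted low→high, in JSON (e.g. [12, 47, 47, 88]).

Site scan:
  NpsIX (TCTAGTCA, off=7): starts [64, 155] → cuts [71, 162]
  HnxX (ATAG, off=4): starts [1, 8, 26, 43, 60, 135] → cuts [5, 12, 30, 47, 64, 139]
  AzqIII (AGAG, off=4): starts [19, 32, 51, 141] → cuts [23, 36, 55, 145]
  PtaX (GGATAC, off=2): starts [13, 99, 110, 118, 129] → cuts [15, 101, 112, 120, 131]

Pooled cuts: [5, 12, 15, 23, 30, 36, 47, 55, 64, 71, 101, 112, 120, 131, 139, 145, 162]

Fragments:
  [0,5): 5 bp
  [5,12): 7 bp
  [12,15): 3 bp
  [15,23): 8 bp
  [23,30): 7 bp
  [30,36): 6 bp
  [36,47): 11 bp
  [47,55): 8 bp
  [55,64): 9 bp
  [64,71): 7 bp
  [71,101): 30 bp
  [101,112): 11 bp
  [112,120): 8 bp
  [120,131): 11 bp
  [131,139): 8 bp
  [139,145): 6 bp
  [145,162): 17 bp
  [162,168): 6 bp

[3,5,6,6,6,7,7,7,8,8,8,8,9,11,11,11,17,30]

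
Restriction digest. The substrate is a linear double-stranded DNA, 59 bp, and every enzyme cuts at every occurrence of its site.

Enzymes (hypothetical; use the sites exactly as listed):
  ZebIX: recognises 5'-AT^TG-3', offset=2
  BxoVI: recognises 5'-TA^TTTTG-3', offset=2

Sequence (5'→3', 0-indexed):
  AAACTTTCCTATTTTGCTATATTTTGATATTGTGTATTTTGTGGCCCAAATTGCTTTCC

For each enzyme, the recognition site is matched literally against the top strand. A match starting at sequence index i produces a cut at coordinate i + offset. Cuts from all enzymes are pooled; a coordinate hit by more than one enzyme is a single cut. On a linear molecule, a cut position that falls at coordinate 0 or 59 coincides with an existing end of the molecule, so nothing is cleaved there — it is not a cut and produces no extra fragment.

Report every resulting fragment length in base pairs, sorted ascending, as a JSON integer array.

Site scan:
  ZebIX ATTG/2: at [28, 49] ⇒ [30, 51]
  BxoVI TATTTTG/2: at [9, 19, 34] ⇒ [11, 21, 36]

Pooled cuts: [11, 21, 30, 36, 51]

Fragments:
  [0,11): 11 bp
  [11,21): 10 bp
  [21,30): 9 bp
  [30,36): 6 bp
  [36,51): 15 bp
  [51,59): 8 bp

[6,8,9,10,11,15]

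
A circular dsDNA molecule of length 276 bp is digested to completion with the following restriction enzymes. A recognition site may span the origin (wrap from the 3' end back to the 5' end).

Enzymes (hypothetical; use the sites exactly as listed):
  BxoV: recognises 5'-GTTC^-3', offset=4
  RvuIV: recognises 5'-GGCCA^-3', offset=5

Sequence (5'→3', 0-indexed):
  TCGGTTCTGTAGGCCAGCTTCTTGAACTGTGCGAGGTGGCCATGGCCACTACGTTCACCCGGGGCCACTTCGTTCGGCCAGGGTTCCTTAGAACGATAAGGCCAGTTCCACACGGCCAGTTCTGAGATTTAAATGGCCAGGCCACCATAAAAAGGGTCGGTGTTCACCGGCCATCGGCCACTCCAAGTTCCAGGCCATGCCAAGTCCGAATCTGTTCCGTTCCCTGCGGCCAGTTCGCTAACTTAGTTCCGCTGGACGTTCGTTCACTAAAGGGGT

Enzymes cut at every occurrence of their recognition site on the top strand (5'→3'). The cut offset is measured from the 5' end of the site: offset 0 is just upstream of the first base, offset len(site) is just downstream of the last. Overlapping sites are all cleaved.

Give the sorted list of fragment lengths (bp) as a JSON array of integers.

Scan for sites:
  BxoV GTTC/4: at [3, 52, 71, 82, 104, 118, 161, 186, 213, 218, 232, 245, 257, 261, 274] ⇒ [2, 7, 56, 75, 86, 108, 122, 165, 190, 217, 222, 236, 249, 261, 265]
  RvuIV GGCCA/5: at [11, 37, 43, 62, 75, 99, 113, 134, 139, 168, 175, 192, 227] ⇒ [16, 42, 48, 67, 80, 104, 118, 139, 144, 173, 180, 197, 232]

Pooled cuts: [2, 7, 16, 42, 48, 56, 67, 75, 80, 86, 104, 108, 118, 122, 139, 144, 165, 173, 180, 190, 197, 217, 222, 232, 236, 249, 261, 265]

Fragments:
  2→7: 5 bp
  7→16: 9 bp
  16→42: 26 bp
  42→48: 6 bp
  48→56: 8 bp
  56→67: 11 bp
  67→75: 8 bp
  75→80: 5 bp
  80→86: 6 bp
  86→104: 18 bp
  104→108: 4 bp
  108→118: 10 bp
  118→122: 4 bp
  122→139: 17 bp
  139→144: 5 bp
  144→165: 21 bp
  165→173: 8 bp
  173→180: 7 bp
  180→190: 10 bp
  190→197: 7 bp
  197→217: 20 bp
  217→222: 5 bp
  222→232: 10 bp
  232→236: 4 bp
  236→249: 13 bp
  249→261: 12 bp
  261→265: 4 bp
  265→2 (wrap): 276-265+2 = 13 bp

[4,4,4,4,5,5,5,5,6,6,7,7,8,8,8,9,10,10,10,11,12,13,13,17,18,20,21,26]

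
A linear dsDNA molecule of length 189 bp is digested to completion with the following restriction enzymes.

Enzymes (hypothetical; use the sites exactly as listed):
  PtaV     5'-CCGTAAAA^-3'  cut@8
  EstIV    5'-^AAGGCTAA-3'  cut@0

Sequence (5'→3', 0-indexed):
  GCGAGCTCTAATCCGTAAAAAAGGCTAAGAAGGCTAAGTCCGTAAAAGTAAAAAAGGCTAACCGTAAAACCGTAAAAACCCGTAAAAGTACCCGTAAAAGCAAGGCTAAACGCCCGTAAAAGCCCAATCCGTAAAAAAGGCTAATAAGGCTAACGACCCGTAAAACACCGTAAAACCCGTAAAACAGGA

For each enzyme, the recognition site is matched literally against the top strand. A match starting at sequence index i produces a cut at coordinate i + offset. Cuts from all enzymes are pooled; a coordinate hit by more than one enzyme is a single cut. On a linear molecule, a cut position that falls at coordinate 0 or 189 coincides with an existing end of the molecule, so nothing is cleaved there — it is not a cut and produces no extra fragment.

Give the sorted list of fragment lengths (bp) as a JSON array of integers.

Site scan:
  PtaV CCGTAAAA/8: at [12, 39, 61, 69, 79, 91, 113, 128, 157, 167, 176] ⇒ [20, 47, 69, 77, 87, 99, 121, 136, 165, 175, 184]
  EstIV AAGGCTAA/0: at [20, 29, 53, 101, 136, 145] ⇒ [20, 29, 53, 101, 136, 145]

Pooled cuts: [20, 29, 47, 53, 69, 77, 87, 99, 101, 121, 136, 145, 165, 175, 184]

Fragment lengths:
  [0,20): 20 bp
  [20,29): 9 bp
  [29,47): 18 bp
  [47,53): 6 bp
  [53,69): 16 bp
  [69,77): 8 bp
  [77,87): 10 bp
  [87,99): 12 bp
  [99,101): 2 bp
  [101,121): 20 bp
  [121,136): 15 bp
  [136,145): 9 bp
  [145,165): 20 bp
  [165,175): 10 bp
  [175,184): 9 bp
  [184,189): 5 bp

[2,5,6,8,9,9,9,10,10,12,15,16,18,20,20,20]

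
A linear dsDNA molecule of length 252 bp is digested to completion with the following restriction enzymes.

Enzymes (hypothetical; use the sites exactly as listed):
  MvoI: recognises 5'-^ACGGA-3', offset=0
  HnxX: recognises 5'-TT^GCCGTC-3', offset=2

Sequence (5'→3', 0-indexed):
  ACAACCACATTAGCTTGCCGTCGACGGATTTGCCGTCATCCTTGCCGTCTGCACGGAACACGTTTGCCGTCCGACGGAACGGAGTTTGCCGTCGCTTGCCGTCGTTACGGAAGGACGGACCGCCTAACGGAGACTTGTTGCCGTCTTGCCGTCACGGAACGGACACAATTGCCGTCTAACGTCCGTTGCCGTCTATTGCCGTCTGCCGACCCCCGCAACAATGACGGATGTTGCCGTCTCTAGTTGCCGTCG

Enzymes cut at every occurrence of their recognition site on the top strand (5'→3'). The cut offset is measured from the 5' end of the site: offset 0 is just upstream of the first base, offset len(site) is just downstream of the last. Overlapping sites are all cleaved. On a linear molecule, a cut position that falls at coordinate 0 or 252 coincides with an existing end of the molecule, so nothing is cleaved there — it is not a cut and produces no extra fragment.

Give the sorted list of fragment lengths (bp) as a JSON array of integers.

[5,5,6,7,7,8,8,8,8,9,9,9,9,10,10,12,12,12,13,13,13,16,17,26]

Site scan:
  MvoI (ACGGA, off=0): starts [23, 52, 73, 78, 106, 114, 126, 153, 158, 223] → cuts [23, 52, 73, 78, 106, 114, 126, 153, 158, 223]
  HnxX (TTGCCGTC, off=2): starts [14, 29, 41, 63, 85, 95, 137, 145, 168, 185, 195, 230, 243] → cuts [16, 31, 43, 65, 87, 97, 139, 147, 170, 187, 197, 232, 245]

All cut coordinates (distinct, sorted): [16, 23, 31, 43, 52, 65, 73, 78, 87, 97, 106, 114, 126, 139, 147, 153, 158, 170, 187, 197, 223, 232, 245]

Fragment lengths:
  [0,16): 16 bp
  [16,23): 7 bp
  [23,31): 8 bp
  [31,43): 12 bp
  [43,52): 9 bp
  [52,65): 13 bp
  [65,73): 8 bp
  [73,78): 5 bp
  [78,87): 9 bp
  [87,97): 10 bp
  [97,106): 9 bp
  [106,114): 8 bp
  [114,126): 12 bp
  [126,139): 13 bp
  [139,147): 8 bp
  [147,153): 6 bp
  [153,158): 5 bp
  [158,170): 12 bp
  [170,187): 17 bp
  [187,197): 10 bp
  [197,223): 26 bp
  [223,232): 9 bp
  [232,245): 13 bp
  [245,252): 7 bp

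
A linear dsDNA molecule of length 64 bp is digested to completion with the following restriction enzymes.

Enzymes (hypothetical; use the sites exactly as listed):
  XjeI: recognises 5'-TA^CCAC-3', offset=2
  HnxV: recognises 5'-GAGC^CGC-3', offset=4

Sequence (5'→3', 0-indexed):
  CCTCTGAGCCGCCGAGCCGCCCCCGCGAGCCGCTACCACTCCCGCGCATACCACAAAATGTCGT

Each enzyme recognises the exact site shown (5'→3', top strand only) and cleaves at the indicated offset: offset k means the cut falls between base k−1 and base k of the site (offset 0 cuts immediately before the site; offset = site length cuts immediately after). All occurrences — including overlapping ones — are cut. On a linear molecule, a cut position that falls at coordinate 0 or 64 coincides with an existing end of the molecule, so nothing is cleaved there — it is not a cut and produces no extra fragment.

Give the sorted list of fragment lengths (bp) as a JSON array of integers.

[5,8,9,13,14,15]

Per-enzyme occurrences:
  XjeI TACCAC/2: at [33, 48] ⇒ [35, 50]
  HnxV GAGCCGC/4: at [5, 13, 26] ⇒ [9, 17, 30]

Pooled cuts: [9, 17, 30, 35, 50]

Fragments:
  [0,9): 9 bp
  [9,17): 8 bp
  [17,30): 13 bp
  [30,35): 5 bp
  [35,50): 15 bp
  [50,64): 14 bp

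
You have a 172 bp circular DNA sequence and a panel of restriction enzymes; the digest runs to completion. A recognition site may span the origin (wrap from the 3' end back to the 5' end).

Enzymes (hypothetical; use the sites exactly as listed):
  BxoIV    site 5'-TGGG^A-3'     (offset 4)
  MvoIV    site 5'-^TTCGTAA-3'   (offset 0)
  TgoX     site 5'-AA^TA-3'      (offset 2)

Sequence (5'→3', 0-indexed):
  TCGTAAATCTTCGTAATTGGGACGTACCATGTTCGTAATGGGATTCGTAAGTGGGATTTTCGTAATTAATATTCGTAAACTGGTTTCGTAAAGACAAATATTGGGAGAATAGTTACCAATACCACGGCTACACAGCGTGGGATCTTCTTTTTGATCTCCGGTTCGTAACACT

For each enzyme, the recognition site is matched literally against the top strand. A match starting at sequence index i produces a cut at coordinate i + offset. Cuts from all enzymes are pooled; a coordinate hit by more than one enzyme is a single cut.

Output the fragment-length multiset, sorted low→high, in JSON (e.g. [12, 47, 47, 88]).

[1,2,3,4,7,10,10,10,10,11,11,12,12,13,14,20,22]

Site scan:
  BxoIV TGGGA/4: at [17, 38, 51, 101, 137] ⇒ [21, 42, 55, 105, 141]
  MvoIV TTCGTAA/0: at [9, 31, 43, 58, 71, 84, 161, 171] ⇒ [9, 31, 43, 58, 71, 84, 161, 171]
  TgoX AATA/2: at [67, 96, 107, 117] ⇒ [69, 98, 109, 119]

Pooled cuts: [9, 21, 31, 42, 43, 55, 58, 69, 71, 84, 98, 105, 109, 119, 141, 161, 171]

Fragment lengths:
  9→21: 12 bp
  21→31: 10 bp
  31→42: 11 bp
  42→43: 1 bp
  43→55: 12 bp
  55→58: 3 bp
  58→69: 11 bp
  69→71: 2 bp
  71→84: 13 bp
  84→98: 14 bp
  98→105: 7 bp
  105→109: 4 bp
  109→119: 10 bp
  119→141: 22 bp
  141→161: 20 bp
  161→171: 10 bp
  171→9 (wrap): 172-171+9 = 10 bp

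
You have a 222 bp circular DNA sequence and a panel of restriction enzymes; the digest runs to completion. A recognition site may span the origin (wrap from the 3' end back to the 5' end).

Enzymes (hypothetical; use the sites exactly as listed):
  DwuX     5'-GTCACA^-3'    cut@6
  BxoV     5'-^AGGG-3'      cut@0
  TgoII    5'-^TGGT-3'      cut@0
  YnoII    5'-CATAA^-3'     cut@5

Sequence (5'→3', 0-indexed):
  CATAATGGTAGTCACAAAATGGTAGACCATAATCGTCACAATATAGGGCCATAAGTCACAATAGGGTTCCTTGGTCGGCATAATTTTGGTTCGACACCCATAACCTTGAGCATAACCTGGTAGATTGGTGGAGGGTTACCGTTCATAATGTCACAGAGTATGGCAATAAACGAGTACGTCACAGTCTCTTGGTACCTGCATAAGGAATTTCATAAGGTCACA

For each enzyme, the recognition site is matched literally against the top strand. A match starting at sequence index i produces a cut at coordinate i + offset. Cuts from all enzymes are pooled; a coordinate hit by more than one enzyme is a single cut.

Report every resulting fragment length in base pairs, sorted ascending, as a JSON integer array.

Site scan:
  DwuX (GTCACA, off=6): starts [10, 34, 54, 149, 177, 216] → cuts [0, 16, 40, 60, 155, 183]
  BxoV (AGGG, off=0): starts [44, 62, 131] → cuts [44, 62, 131]
  TgoII (TGGT, off=0): starts [5, 19, 71, 86, 117, 125, 189] → cuts [5, 19, 71, 86, 117, 125, 189]
  YnoII (CATAA, off=5): starts [0, 27, 49, 78, 98, 110, 143, 198, 210] → cuts [5, 32, 54, 83, 103, 115, 148, 203, 215]

Pooled cuts: [0, 5, 16, 19, 32, 40, 44, 54, 60, 62, 71, 83, 86, 103, 115, 117, 125, 131, 148, 155, 183, 189, 203, 215]

Fragments:
  0→5: 5 bp
  5→16: 11 bp
  16→19: 3 bp
  19→32: 13 bp
  32→40: 8 bp
  40→44: 4 bp
  44→54: 10 bp
  54→60: 6 bp
  60→62: 2 bp
  62→71: 9 bp
  71→83: 12 bp
  83→86: 3 bp
  86→103: 17 bp
  103→115: 12 bp
  115→117: 2 bp
  117→125: 8 bp
  125→131: 6 bp
  131→148: 17 bp
  148→155: 7 bp
  155→183: 28 bp
  183→189: 6 bp
  189→203: 14 bp
  203→215: 12 bp
  215→0 (wrap): 222-215+0 = 7 bp

[2,2,3,3,4,5,6,6,6,7,7,8,8,9,10,11,12,12,12,13,14,17,17,28]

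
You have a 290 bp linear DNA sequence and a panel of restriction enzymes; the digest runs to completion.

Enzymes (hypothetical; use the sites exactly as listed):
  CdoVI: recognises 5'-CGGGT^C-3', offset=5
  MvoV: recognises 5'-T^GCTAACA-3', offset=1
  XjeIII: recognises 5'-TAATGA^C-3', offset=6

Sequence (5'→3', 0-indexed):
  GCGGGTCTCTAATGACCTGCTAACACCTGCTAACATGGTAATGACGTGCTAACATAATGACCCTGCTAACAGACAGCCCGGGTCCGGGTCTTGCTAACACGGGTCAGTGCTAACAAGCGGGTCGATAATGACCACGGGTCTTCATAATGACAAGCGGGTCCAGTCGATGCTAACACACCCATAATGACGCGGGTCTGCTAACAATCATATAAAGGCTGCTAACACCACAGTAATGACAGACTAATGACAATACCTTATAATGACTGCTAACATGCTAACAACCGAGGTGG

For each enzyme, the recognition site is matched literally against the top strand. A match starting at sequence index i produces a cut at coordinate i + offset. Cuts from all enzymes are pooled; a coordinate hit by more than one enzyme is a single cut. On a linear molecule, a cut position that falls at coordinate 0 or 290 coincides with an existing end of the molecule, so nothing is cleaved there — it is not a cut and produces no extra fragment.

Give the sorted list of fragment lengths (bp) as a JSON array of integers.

[2,2,3,3,3,4,4,6,6,7,8,8,9,9,9,9,10,11,11,12,13,14,16,16,17,19,19,19,21]

Scan for sites:
  CdoVI (CGGGTC, off=5): starts [1, 78, 84, 99, 117, 134, 154, 189] → cuts [6, 83, 89, 104, 122, 139, 159, 194]
  MvoV (TGCTAACA, off=1): starts [17, 27, 46, 63, 91, 107, 167, 195, 216, 264, 272] → cuts [18, 28, 47, 64, 92, 108, 168, 196, 217, 265, 273]
  XjeIII (TAATGAC, off=6): starts [9, 38, 54, 125, 144, 181, 230, 241, 257] → cuts [15, 44, 60, 131, 150, 187, 236, 247, 263]

Pooled cuts: [6, 15, 18, 28, 44, 47, 60, 64, 83, 89, 92, 104, 108, 122, 131, 139, 150, 159, 168, 187, 194, 196, 217, 236, 247, 263, 265, 273]

Fragment lengths:
  [0,6): 6 bp
  [6,15): 9 bp
  [15,18): 3 bp
  [18,28): 10 bp
  [28,44): 16 bp
  [44,47): 3 bp
  [47,60): 13 bp
  [60,64): 4 bp
  [64,83): 19 bp
  [83,89): 6 bp
  [89,92): 3 bp
  [92,104): 12 bp
  [104,108): 4 bp
  [108,122): 14 bp
  [122,131): 9 bp
  [131,139): 8 bp
  [139,150): 11 bp
  [150,159): 9 bp
  [159,168): 9 bp
  [168,187): 19 bp
  [187,194): 7 bp
  [194,196): 2 bp
  [196,217): 21 bp
  [217,236): 19 bp
  [236,247): 11 bp
  [247,263): 16 bp
  [263,265): 2 bp
  [265,273): 8 bp
  [273,290): 17 bp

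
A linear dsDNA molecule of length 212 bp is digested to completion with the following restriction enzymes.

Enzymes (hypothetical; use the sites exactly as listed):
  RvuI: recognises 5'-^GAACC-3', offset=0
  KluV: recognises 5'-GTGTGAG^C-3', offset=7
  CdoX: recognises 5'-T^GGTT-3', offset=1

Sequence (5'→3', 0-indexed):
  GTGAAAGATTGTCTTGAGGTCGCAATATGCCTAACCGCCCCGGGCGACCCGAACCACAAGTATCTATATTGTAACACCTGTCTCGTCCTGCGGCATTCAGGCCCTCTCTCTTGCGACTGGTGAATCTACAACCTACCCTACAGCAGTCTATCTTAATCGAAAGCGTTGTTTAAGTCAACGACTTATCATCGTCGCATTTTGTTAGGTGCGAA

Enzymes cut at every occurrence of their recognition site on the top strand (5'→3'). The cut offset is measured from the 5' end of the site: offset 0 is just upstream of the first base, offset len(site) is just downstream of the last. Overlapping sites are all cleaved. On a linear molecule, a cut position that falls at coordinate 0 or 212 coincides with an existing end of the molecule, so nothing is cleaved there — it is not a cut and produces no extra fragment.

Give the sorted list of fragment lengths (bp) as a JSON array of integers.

Scan for sites:
  RvuI (GAACC, off=0): starts [50] → cuts [50]
  KluV (GTGTGAGC, off=7): no sites
  CdoX (TGGTT, off=1): no sites

Pooled cuts: [50]

Fragments:
  [0,50): 50 bp
  [50,212): 162 bp

[50,162]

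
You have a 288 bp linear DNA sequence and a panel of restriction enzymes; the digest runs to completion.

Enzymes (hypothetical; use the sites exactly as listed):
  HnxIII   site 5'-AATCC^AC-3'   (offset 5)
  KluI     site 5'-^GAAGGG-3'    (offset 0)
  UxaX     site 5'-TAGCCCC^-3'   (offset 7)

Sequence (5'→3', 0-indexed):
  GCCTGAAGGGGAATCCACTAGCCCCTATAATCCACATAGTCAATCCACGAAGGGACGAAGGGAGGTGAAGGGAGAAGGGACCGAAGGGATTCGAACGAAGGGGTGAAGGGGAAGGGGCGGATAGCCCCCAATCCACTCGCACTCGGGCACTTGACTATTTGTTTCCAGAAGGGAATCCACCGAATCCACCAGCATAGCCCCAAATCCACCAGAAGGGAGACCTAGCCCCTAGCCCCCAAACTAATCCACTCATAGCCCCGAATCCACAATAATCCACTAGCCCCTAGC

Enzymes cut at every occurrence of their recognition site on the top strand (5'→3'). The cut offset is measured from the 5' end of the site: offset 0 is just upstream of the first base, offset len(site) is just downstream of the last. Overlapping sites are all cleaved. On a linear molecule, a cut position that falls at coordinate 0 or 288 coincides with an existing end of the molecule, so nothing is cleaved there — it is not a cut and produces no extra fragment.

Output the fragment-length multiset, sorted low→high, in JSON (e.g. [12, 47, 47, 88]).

Per-enzyme occurrences:
  HnxIII AATCCAC/5: at [11, 28, 41, 129, 173, 182, 202, 242, 260, 270] ⇒ [16, 33, 46, 134, 178, 187, 207, 247, 265, 275]
  KluI GAAGGG/0: at [4, 48, 56, 66, 73, 82, 96, 104, 110, 167, 211] ⇒ [4, 48, 56, 66, 73, 82, 96, 104, 110, 167, 211]
  UxaX TAGCCCC/7: at [18, 121, 194, 222, 229, 252, 277] ⇒ [25, 128, 201, 229, 236, 259, 284]

All cut coordinates (distinct, sorted): [4, 16, 25, 33, 46, 48, 56, 66, 73, 82, 96, 104, 110, 128, 134, 167, 178, 187, 201, 207, 211, 229, 236, 247, 259, 265, 275, 284]

Fragments:
  [0,4): 4 bp
  [4,16): 12 bp
  [16,25): 9 bp
  [25,33): 8 bp
  [33,46): 13 bp
  [46,48): 2 bp
  [48,56): 8 bp
  [56,66): 10 bp
  [66,73): 7 bp
  [73,82): 9 bp
  [82,96): 14 bp
  [96,104): 8 bp
  [104,110): 6 bp
  [110,128): 18 bp
  [128,134): 6 bp
  [134,167): 33 bp
  [167,178): 11 bp
  [178,187): 9 bp
  [187,201): 14 bp
  [201,207): 6 bp
  [207,211): 4 bp
  [211,229): 18 bp
  [229,236): 7 bp
  [236,247): 11 bp
  [247,259): 12 bp
  [259,265): 6 bp
  [265,275): 10 bp
  [275,284): 9 bp
  [284,288): 4 bp

[2,4,4,4,6,6,6,6,7,7,8,8,8,9,9,9,9,10,10,11,11,12,12,13,14,14,18,18,33]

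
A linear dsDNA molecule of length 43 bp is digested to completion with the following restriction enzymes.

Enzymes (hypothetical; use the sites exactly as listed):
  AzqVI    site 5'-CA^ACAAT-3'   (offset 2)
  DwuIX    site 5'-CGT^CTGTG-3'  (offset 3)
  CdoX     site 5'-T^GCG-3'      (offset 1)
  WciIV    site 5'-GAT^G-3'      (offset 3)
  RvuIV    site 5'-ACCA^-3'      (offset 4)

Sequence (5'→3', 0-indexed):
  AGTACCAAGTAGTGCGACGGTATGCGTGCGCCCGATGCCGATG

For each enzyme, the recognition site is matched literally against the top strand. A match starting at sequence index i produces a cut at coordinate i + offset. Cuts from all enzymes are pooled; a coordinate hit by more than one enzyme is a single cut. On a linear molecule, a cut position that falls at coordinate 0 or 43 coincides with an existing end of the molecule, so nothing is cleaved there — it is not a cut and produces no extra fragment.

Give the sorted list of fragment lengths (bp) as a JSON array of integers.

Site scan:
  AzqVI (CAACAAT, off=2): no sites
  DwuIX (CGTCTGTG, off=3): no sites
  CdoX TGCG/1: at [12, 22, 26] ⇒ [13, 23, 27]
  WciIV GATG/3: at [33, 39] ⇒ [36, 42]
  RvuIV ACCA/4: at [3] ⇒ [7]

All cut coordinates (distinct, sorted): [7, 13, 23, 27, 36, 42]

Fragments:
  [0,7): 7 bp
  [7,13): 6 bp
  [13,23): 10 bp
  [23,27): 4 bp
  [27,36): 9 bp
  [36,42): 6 bp
  [42,43): 1 bp

[1,4,6,6,7,9,10]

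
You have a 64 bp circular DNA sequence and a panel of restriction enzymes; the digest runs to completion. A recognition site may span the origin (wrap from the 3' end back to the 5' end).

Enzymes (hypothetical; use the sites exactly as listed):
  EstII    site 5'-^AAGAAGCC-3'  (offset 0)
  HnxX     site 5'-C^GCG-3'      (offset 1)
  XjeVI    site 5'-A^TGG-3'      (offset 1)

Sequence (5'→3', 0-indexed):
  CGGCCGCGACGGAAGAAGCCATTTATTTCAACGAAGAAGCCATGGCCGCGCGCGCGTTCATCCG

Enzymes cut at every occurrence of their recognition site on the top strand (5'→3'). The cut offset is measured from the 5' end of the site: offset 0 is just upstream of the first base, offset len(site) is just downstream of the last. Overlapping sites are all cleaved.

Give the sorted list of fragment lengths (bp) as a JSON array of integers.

[2,2,2,5,6,7,9,10,21]

Per-enzyme occurrences:
  EstII (AAGAAGCC, off=0): starts [12, 33] → cuts [12, 33]
  HnxX (CGCG, off=1): starts [4, 46, 48, 50, 52, 62] → cuts [5, 47, 49, 51, 53, 63]
  XjeVI (ATGG, off=1): starts [41] → cuts [42]

Pooled cuts: [5, 12, 33, 42, 47, 49, 51, 53, 63]

Fragment lengths:
  5→12: 7 bp
  12→33: 21 bp
  33→42: 9 bp
  42→47: 5 bp
  47→49: 2 bp
  49→51: 2 bp
  51→53: 2 bp
  53→63: 10 bp
  63→5 (wrap): 64-63+5 = 6 bp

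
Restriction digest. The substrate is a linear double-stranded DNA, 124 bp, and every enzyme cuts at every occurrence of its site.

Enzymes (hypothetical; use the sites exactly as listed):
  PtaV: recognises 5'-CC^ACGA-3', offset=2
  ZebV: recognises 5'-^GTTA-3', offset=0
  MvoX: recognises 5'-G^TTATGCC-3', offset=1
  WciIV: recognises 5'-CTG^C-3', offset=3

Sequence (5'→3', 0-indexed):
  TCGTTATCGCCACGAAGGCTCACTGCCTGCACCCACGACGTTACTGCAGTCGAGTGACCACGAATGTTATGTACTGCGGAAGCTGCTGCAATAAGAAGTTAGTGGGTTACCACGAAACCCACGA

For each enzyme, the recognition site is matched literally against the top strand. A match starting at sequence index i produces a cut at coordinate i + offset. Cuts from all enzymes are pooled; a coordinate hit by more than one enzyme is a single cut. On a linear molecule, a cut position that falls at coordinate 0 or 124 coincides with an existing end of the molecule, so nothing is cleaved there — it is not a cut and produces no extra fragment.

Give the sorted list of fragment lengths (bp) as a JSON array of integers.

[2,3,4,4,5,5,6,6,7,8,9,9,9,9,11,13,14]

Scan for sites:
  PtaV (CCACGA, off=2): starts [9, 32, 57, 109, 118] → cuts [11, 34, 59, 111, 120]
  ZebV (GTTA, off=0): starts [2, 39, 65, 97, 105] → cuts [2, 39, 65, 97, 105]
  MvoX (GTTATGCC, off=1): no sites
  WciIV (CTGC, off=3): starts [22, 26, 43, 73, 82, 85] → cuts [25, 29, 46, 76, 85, 88]

All cut coordinates (distinct, sorted): [2, 11, 25, 29, 34, 39, 46, 59, 65, 76, 85, 88, 97, 105, 111, 120]

Fragment lengths:
  [0,2): 2 bp
  [2,11): 9 bp
  [11,25): 14 bp
  [25,29): 4 bp
  [29,34): 5 bp
  [34,39): 5 bp
  [39,46): 7 bp
  [46,59): 13 bp
  [59,65): 6 bp
  [65,76): 11 bp
  [76,85): 9 bp
  [85,88): 3 bp
  [88,97): 9 bp
  [97,105): 8 bp
  [105,111): 6 bp
  [111,120): 9 bp
  [120,124): 4 bp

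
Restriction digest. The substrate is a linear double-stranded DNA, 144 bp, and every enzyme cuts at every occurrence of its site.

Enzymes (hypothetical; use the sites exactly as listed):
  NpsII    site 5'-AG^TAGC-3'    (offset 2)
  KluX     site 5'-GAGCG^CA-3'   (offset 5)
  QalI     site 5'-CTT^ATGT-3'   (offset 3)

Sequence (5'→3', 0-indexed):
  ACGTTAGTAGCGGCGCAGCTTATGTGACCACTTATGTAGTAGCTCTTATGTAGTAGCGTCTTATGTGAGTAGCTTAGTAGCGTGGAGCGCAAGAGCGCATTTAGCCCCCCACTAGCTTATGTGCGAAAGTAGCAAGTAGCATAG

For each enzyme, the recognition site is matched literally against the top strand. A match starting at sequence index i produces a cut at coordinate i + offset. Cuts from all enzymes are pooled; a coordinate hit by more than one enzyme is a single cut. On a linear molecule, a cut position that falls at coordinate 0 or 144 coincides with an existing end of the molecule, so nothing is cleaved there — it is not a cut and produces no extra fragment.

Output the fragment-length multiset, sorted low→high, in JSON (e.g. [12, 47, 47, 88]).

Per-enzyme occurrences:
  NpsII AGTAGC/2: at [5, 37, 51, 67, 75, 127, 134] ⇒ [7, 39, 53, 69, 77, 129, 136]
  KluX GAGCGCA/5: at [84, 92] ⇒ [89, 97]
  QalI CTTATGT/3: at [18, 30, 44, 59, 115] ⇒ [21, 33, 47, 62, 118]

All cut coordinates (distinct, sorted): [7, 21, 33, 39, 47, 53, 62, 69, 77, 89, 97, 118, 129, 136]

Fragment lengths:
  [0,7): 7 bp
  [7,21): 14 bp
  [21,33): 12 bp
  [33,39): 6 bp
  [39,47): 8 bp
  [47,53): 6 bp
  [53,62): 9 bp
  [62,69): 7 bp
  [69,77): 8 bp
  [77,89): 12 bp
  [89,97): 8 bp
  [97,118): 21 bp
  [118,129): 11 bp
  [129,136): 7 bp
  [136,144): 8 bp

[6,6,7,7,7,8,8,8,8,9,11,12,12,14,21]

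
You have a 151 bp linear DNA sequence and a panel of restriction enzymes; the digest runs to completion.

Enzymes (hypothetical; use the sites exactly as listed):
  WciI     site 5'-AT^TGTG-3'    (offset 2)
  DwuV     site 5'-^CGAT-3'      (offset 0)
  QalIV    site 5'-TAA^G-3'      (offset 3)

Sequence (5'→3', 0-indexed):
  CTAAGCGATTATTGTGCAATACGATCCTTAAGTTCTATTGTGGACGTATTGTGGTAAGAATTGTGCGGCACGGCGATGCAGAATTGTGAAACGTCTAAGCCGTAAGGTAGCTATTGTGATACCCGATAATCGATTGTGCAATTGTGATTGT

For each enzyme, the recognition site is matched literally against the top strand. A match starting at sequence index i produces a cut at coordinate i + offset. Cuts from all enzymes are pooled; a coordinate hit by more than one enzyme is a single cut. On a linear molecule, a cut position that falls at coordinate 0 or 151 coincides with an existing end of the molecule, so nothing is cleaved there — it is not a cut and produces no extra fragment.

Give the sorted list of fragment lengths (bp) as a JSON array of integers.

[1,4,4,4,7,7,7,7,8,8,9,9,9,9,10,11,11,12,14]

Scan for sites:
  WciI (ATTGTG, off=2): starts [10, 36, 47, 59, 82, 112, 132, 140] → cuts [12, 38, 49, 61, 84, 114, 134, 142]
  DwuV (CGAT, off=0): starts [5, 21, 73, 123, 130] → cuts [5, 21, 73, 123, 130]
  QalIV (TAAG, off=3): starts [1, 28, 54, 95, 102] → cuts [4, 31, 57, 98, 105]

Pooled cuts: [4, 5, 12, 21, 31, 38, 49, 57, 61, 73, 84, 98, 105, 114, 123, 130, 134, 142]

Fragment lengths:
  [0,4): 4 bp
  [4,5): 1 bp
  [5,12): 7 bp
  [12,21): 9 bp
  [21,31): 10 bp
  [31,38): 7 bp
  [38,49): 11 bp
  [49,57): 8 bp
  [57,61): 4 bp
  [61,73): 12 bp
  [73,84): 11 bp
  [84,98): 14 bp
  [98,105): 7 bp
  [105,114): 9 bp
  [114,123): 9 bp
  [123,130): 7 bp
  [130,134): 4 bp
  [134,142): 8 bp
  [142,151): 9 bp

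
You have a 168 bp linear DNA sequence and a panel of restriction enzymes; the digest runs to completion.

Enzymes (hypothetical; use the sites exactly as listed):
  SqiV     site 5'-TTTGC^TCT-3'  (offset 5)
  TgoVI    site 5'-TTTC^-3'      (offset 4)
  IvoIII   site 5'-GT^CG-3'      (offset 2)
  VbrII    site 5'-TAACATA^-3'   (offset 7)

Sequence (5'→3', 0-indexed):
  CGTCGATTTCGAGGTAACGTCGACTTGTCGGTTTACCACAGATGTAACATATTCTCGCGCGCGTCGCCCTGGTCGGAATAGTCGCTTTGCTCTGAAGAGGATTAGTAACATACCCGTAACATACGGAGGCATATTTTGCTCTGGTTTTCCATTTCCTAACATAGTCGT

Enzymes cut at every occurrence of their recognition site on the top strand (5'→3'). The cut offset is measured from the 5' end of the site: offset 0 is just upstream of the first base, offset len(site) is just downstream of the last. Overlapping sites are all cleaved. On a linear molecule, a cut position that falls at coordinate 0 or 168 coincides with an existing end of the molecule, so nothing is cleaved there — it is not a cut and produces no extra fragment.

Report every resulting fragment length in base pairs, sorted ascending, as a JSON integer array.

Per-enzyme occurrences:
  SqiV TTTGCTCT/5: at [85, 134] ⇒ [90, 139]
  TgoVI TTTC/4: at [6, 145, 151] ⇒ [10, 149, 155]
  IvoIII GTCG/2: at [1, 18, 26, 62, 71, 80, 163] ⇒ [3, 20, 28, 64, 73, 82, 165]
  VbrII TAACATA/7: at [44, 105, 116, 156] ⇒ [51, 112, 123, 163]

Pooled cuts: [3, 10, 20, 28, 51, 64, 73, 82, 90, 112, 123, 139, 149, 155, 163, 165]

Fragment lengths:
  [0,3): 3 bp
  [3,10): 7 bp
  [10,20): 10 bp
  [20,28): 8 bp
  [28,51): 23 bp
  [51,64): 13 bp
  [64,73): 9 bp
  [73,82): 9 bp
  [82,90): 8 bp
  [90,112): 22 bp
  [112,123): 11 bp
  [123,139): 16 bp
  [139,149): 10 bp
  [149,155): 6 bp
  [155,163): 8 bp
  [163,165): 2 bp
  [165,168): 3 bp

[2,3,3,6,7,8,8,8,9,9,10,10,11,13,16,22,23]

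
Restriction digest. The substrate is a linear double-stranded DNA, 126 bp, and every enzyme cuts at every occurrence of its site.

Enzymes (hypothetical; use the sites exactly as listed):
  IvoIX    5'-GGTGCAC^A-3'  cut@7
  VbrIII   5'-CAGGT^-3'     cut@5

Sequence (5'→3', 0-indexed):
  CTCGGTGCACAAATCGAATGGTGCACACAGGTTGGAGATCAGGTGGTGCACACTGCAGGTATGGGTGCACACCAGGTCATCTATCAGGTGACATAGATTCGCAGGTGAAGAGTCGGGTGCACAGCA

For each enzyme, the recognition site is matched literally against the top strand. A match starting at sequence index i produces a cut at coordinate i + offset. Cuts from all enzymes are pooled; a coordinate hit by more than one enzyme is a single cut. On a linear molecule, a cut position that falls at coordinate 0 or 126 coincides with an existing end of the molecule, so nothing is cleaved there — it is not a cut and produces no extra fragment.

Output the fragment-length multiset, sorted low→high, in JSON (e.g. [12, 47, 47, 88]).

[4,6,7,7,9,10,10,12,12,16,16,17]

Per-enzyme occurrences:
  IvoIX (GGTGCACA, off=7): starts [3, 19, 44, 63, 115] → cuts [10, 26, 51, 70, 122]
  VbrIII (CAGGT, off=5): starts [27, 39, 55, 72, 84, 101] → cuts [32, 44, 60, 77, 89, 106]

Pooled cuts: [10, 26, 32, 44, 51, 60, 70, 77, 89, 106, 122]

Fragment lengths:
  [0,10): 10 bp
  [10,26): 16 bp
  [26,32): 6 bp
  [32,44): 12 bp
  [44,51): 7 bp
  [51,60): 9 bp
  [60,70): 10 bp
  [70,77): 7 bp
  [77,89): 12 bp
  [89,106): 17 bp
  [106,122): 16 bp
  [122,126): 4 bp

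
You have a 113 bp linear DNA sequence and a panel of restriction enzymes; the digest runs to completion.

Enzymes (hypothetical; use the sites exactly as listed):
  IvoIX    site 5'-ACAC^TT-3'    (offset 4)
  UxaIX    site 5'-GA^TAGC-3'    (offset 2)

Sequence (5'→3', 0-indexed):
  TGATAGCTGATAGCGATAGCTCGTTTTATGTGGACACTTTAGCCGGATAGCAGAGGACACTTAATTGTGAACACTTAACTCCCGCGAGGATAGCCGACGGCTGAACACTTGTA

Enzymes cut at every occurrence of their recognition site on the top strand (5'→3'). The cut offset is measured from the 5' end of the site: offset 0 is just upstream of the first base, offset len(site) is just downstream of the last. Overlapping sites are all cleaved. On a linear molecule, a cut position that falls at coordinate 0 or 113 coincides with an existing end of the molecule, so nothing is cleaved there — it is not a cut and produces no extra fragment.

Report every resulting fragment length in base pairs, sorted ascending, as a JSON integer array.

Per-enzyme occurrences:
  IvoIX (ACACTT, off=4): starts [33, 56, 70, 104] → cuts [37, 60, 74, 108]
  UxaIX (GATAGC, off=2): starts [1, 8, 14, 45, 88] → cuts [3, 10, 16, 47, 90]

Pooled cuts: [3, 10, 16, 37, 47, 60, 74, 90, 108]

Fragments:
  [0,3): 3 bp
  [3,10): 7 bp
  [10,16): 6 bp
  [16,37): 21 bp
  [37,47): 10 bp
  [47,60): 13 bp
  [60,74): 14 bp
  [74,90): 16 bp
  [90,108): 18 bp
  [108,113): 5 bp

[3,5,6,7,10,13,14,16,18,21]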